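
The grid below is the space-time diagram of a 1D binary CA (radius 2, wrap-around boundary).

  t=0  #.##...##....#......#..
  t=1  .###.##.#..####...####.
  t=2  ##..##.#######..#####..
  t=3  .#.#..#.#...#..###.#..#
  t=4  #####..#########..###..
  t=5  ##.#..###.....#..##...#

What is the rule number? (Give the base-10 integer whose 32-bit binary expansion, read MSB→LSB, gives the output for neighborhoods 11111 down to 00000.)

1283104670

  [31] ##### => .  t=2,i=9
  [30] ####. => #  t=1,i=13
  [29] ###.# => .  t=1,i=3
  [28] ###.. => .  t=1,i=14
  [27] ##.## => #  t=1,i=4
  [26] ##.#. => #  t=1,i=7
  [25] ##..# => .  t=1,i=22
  [24] ##... => .  t=0,i=4
  [23] #.### => .  t=2,i=7
  [22] #.##. => #  t=0,i=2
  [21] #.#.# => #  t=3,i=1
  [20] #.#.. => #  t=1,i=8
  [19] #..## => #  t=1,i=0
  [18] #..#. => .  t=0,i=22
  [17] #...# => #  t=0,i=5
  [16] #.... => .  t=0,i=10
  [15] .#### => #  t=1,i=12
  [14] .###. => .  t=1,i=2
  [13] .##.# => .  t=1,i=6
  [12] .##.. => #  t=0,i=3
  [11] .#.## => #  t=0,i=1
  [10] .#.#. => #  t=3,i=0
  [9] .#..# => #  t=0,i=21
  [8] .#... => #  t=0,i=14
  [7] ..### => #  t=1,i=1
  [6] ..##. => .  t=0,i=7
  [5] ..#.# => .  t=0,i=0
  [4] ..#.. => #  t=0,i=13
  [3] ...## => #  t=0,i=6
  [2] ...#. => #  t=0,i=12
  [1] ....# => #  t=0,i=11
  [0] ..... => .  t=0,i=16
  bits 01001100011110101001111110011110 = 1283104670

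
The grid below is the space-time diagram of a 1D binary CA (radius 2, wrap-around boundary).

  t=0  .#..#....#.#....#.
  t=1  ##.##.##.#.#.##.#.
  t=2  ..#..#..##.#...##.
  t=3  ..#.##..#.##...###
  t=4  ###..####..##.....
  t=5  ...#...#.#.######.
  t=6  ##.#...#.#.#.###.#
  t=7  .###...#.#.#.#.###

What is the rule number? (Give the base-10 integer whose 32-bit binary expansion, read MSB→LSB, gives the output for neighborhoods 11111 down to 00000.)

4021620851

  nb #####: next=#  (t=5,i=13, bit31=1)
  nb ####.: next=#  (t=4,i=7, bit30=1)
  nb ###.#: next=#  (t=6,i=1, bit29=1)
  nb ###..: next=.  (t=3,i=17, bit28=0)
  nb ##.##: next=#  (t=1,i=2, bit27=1)
  nb ##.#.: next=#  (t=1,i=8, bit26=1)
  nb ##..#: next=#  (t=3,i=0, bit25=1)
  nb ##...: next=#  (t=2,i=17, bit24=1)
  nb #.###: next=#  (t=5,i=11, bit23=1)
  nb #.##.: next=.  (t=1,i=0, bit22=0)
  nb #.#.#: next=#  (t=1,i=9, bit21=1)
  nb #.#..: next=#  (t=0,i=11, bit20=1)
  nb #..##: next=.  (t=2,i=7, bit19=0)
  nb #..#.: next=#  (t=0,i=0, bit18=1)
  nb #...#: next=.  (t=2,i=0, bit17=0)
  nb #....: next=#  (t=0,i=6, bit16=1)
  nb .####: next=.  (t=4,i=6, bit15=0)
  nb .###.: next=.  (t=3,i=16, bit14=0)
  nb .##.#: next=.  (t=1,i=1, bit13=0)
  nb .##..: next=#  (t=2,i=16, bit12=1)
  nb .#.##: next=.  (t=1,i=12, bit11=0)
  nb .#.#.: next=.  (t=0,i=10, bit10=0)
  nb .#..#: next=.  (t=0,i=2, bit9=0)
  nb .#...: next=.  (t=0,i=5, bit8=0)
  nb ..###: next=.  (t=3,i=15, bit7=0)
  nb ..##.: next=#  (t=2,i=8, bit6=1)
  nb ..#.#: next=#  (t=0,i=9, bit5=1)
  nb ..#..: next=#  (t=0,i=1, bit4=1)
  nb ...##: next=.  (t=2,i=14, bit3=0)
  nb ...#.: next=.  (t=0,i=8, bit2=0)
  nb ....#: next=#  (t=0,i=7, bit1=1)
  nb .....: next=#  (t=4,i=15, bit0=1)
  bits 11101111101101010001000001110011 = 4021620851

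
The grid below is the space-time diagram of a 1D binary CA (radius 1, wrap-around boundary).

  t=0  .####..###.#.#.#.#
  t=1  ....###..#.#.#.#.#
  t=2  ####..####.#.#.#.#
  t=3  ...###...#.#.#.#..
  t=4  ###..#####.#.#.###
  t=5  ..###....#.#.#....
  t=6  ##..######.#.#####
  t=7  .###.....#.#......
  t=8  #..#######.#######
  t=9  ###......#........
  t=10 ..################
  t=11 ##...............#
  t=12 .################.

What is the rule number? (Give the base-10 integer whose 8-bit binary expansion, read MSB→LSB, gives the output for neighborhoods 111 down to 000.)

  [7] ### => .  t=0,i=2
  [6] ##. => #  t=0,i=4
  [5] #.# => .  t=0,i=0
  [4] #.. => #  t=0,i=5
  [3] .## => .  t=0,i=1
  [2] .#. => #  t=0,i=11
  [1] ..# => #  t=0,i=6
  [0] ... => #  t=1,i=1
  bits 01010111 = 87

87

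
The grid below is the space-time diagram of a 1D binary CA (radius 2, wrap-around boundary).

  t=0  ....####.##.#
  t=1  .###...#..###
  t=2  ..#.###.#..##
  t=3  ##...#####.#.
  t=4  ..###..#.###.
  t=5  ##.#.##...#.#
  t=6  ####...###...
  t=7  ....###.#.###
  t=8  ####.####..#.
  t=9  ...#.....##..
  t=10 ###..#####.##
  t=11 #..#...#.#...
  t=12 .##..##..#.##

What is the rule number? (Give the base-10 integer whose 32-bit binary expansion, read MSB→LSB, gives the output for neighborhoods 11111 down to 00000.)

  ##### -> #   bit 31 = 1  t=3,i=7
  ####. -> .   bit 30 = 0  t=0,i=6
  ###.# -> #   bit 29 = 1  t=0,i=7
  ###.. -> .   bit 28 = 0  t=1,i=3
  ##.## -> .   bit 27 = 0  t=0,i=8
  ##.#. -> #   bit 26 = 1  t=0,i=11
  ##..# -> #   bit 25 = 1  t=2,i=0
  ##... -> #   bit 24 = 1  t=1,i=4
  #.### -> .   bit 23 = 0  t=1,i=1
  #.##. -> .   bit 22 = 0  t=0,i=9
  #.#.# -> #   bit 21 = 1  t=3,i=11
  #.#.. -> #   bit 20 = 1  t=0,i=12
  #..## -> .   bit 19 = 0  t=1,i=9
  #..#. -> #   bit 18 = 1  t=2,i=1
  #...# -> #   bit 17 = 1  t=1,i=5
  #.... -> #   bit 16 = 1  t=0,i=1
  .#### -> .   bit 15 = 0  t=0,i=5
  .###. -> #   bit 14 = 1  t=1,i=2
  .##.# -> #   bit 13 = 1  t=0,i=10
  .##.. -> .   bit 12 = 0  t=2,i=12
  .#.## -> .   bit 11 = 0  t=2,i=3
  .#.#. -> .   bit 10 = 0  t=11,i=8
  .#..# -> #   bit 9 = 1  t=1,i=8
  .#... -> .   bit 8 = 0  t=0,i=0
  ..### -> .   bit 7 = 0  t=0,i=4
  ..##. -> #   bit 6 = 1  t=2,i=11
  ..#.# -> .   bit 5 = 0  t=2,i=2
  ..#.. -> .   bit 4 = 0  t=1,i=7
  ...## -> #   bit 3 = 1  t=0,i=3
  ...#. -> #   bit 2 = 1  t=1,i=6
  ....# -> #   bit 1 = 1  t=0,i=2
  ..... -> #   bit 0 = 1  t=9,i=0
  bits 10100111001101110110001001001111 = 2805424719

2805424719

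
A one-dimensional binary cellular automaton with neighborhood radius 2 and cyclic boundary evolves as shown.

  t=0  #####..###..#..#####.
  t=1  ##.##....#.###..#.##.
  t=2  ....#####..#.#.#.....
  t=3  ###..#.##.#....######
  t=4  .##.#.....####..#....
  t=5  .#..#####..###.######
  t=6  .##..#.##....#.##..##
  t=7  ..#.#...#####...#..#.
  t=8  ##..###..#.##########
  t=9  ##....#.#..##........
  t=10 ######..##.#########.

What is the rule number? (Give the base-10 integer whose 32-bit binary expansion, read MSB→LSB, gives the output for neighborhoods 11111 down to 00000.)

1905759063

  [31] ##### => .  t=0,i=2
  [30] ####. => #  t=0,i=3
  [29] ###.# => #  t=0,i=19
  [28] ###.. => #  t=0,i=4
  [27] ##.## => .  t=0,i=20
  [26] ##.#. => .  t=3,i=9
  [25] ##..# => .  t=0,i=5
  [24] ##... => #  t=1,i=5
  [23] #.### => #  t=0,i=0
  [22] #.##. => .  t=1,i=0
  [21] #.#.# => .  t=2,i=13
  [20] #.#.. => #  t=2,i=15
  [19] #..## => .  t=0,i=6
  [18] #..#. => #  t=0,i=11
  [17] #...# => #  t=7,i=0
  [16] #.... => #  t=1,i=6
  [15] .#### => #  t=0,i=1
  [14] .###. => .  t=0,i=8
  [13] .##.# => .  t=1,i=1
  [12] .##.. => #  t=1,i=4
  [11] .#.## => .  t=1,i=10
  [10] .#.#. => .  t=2,i=12
  [9] .#..# => #  t=0,i=13
  [8] .#... => #  t=2,i=16
  [7] ..### => .  t=0,i=7
  [6] ..##. => #  t=4,i=1
  [5] ..#.# => .  t=1,i=9
  [4] ..#.. => #  t=0,i=12
  [3] ...## => .  t=2,i=3
  [2] ...#. => #  t=1,i=8
  [1] ....# => #  t=1,i=7
  [0] ..... => #  t=2,i=0
  bits 01110001100101111001001101010111 = 1905759063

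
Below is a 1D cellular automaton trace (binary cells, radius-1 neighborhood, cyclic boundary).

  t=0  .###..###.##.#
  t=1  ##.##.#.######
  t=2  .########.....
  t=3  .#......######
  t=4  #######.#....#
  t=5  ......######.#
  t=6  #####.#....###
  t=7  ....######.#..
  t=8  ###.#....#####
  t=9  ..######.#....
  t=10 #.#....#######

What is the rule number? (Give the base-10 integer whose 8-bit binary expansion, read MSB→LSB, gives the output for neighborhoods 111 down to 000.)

  [7] ### => .  t=0,i=2
  [6] ##. => #  t=0,i=3
  [5] #.# => #  t=0,i=0
  [4] #.. => #  t=0,i=4
  [3] .## => #  t=0,i=1
  [2] .#. => #  t=0,i=13
  [1] ..# => .  t=0,i=5
  [0] ... => #  t=2,i=10
  bits 01111101 = 125

125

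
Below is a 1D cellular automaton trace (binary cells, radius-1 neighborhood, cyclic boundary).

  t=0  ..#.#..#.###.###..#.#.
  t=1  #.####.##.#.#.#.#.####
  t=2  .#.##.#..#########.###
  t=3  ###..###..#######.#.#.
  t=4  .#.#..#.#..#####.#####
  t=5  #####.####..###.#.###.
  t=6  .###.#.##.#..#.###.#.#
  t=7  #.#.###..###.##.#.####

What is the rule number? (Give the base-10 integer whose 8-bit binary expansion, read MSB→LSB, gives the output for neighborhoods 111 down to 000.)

  ### -> #   bit 7 = 1  t=0,i=10
  ##. -> .   bit 6 = 0  t=0,i=11
  #.# -> #   bit 5 = 1  t=0,i=3
  #.. -> #   bit 4 = 1  t=0,i=5
  .## -> .   bit 3 = 0  t=0,i=9
  .#. -> #   bit 2 = 1  t=0,i=2
  ..# -> .   bit 1 = 0  t=0,i=1
  ... -> #   bit 0 = 1  t=0,i=0
  bits 10110101 = 181

181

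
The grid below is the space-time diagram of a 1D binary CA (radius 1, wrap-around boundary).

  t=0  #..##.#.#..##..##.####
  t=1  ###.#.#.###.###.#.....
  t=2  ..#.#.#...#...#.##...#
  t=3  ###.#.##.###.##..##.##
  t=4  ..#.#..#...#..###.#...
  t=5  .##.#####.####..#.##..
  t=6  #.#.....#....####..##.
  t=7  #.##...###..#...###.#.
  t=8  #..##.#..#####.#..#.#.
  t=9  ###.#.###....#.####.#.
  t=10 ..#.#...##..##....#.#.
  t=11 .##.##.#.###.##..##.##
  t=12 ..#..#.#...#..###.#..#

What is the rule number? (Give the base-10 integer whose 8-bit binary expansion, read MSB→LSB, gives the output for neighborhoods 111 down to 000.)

86

  [7] ### => .  t=0,i=19
  [6] ##. => #  t=0,i=0
  [5] #.# => .  t=0,i=5
  [4] #.. => #  t=0,i=1
  [3] .## => .  t=0,i=3
  [2] .#. => #  t=0,i=6
  [1] ..# => #  t=0,i=2
  [0] ... => .  t=1,i=18
  bits 01010110 = 86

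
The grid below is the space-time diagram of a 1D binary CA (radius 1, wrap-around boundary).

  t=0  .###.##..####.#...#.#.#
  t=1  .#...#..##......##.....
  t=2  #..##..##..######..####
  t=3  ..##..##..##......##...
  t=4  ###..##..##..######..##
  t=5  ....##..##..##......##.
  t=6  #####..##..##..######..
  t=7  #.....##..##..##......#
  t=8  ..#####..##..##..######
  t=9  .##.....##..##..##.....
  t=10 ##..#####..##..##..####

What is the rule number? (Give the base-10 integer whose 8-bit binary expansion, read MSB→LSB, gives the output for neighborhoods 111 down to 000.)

11

  [7] ### => .  t=0,i=2
  [6] ##. => .  t=0,i=3
  [5] #.# => .  t=0,i=0
  [4] #.. => .  t=0,i=7
  [3] .## => #  t=0,i=1
  [2] .#. => .  t=0,i=14
  [1] ..# => #  t=0,i=8
  [0] ... => #  t=0,i=16
  bits 00001011 = 11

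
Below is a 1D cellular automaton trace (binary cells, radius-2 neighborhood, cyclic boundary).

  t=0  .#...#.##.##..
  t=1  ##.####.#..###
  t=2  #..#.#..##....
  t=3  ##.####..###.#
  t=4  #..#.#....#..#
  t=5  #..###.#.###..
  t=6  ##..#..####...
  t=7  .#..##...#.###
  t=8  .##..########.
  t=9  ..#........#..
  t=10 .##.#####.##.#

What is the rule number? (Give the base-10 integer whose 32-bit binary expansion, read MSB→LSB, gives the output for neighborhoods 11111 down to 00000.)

1102282301

  ##### -> .   bit 31 = 0  t=1,i=13
  ####. -> #   bit 30 = 1  t=1,i=0
  ###.# -> .   bit 29 = 0  t=1,i=1
  ###.. -> .   bit 28 = 0  t=3,i=6
  ##.## -> .   bit 27 = 0  t=0,i=9
  ##.#. -> .   bit 26 = 0  t=1,i=7
  ##..# -> .   bit 25 = 0  t=3,i=7
  ##... -> #   bit 24 = 1  t=0,i=12
  #.### -> #   bit 23 = 1  t=1,i=3
  #.##. -> .   bit 22 = 0  t=0,i=7
  #.#.# -> #   bit 21 = 1  t=5,i=7
  #.#.. -> #   bit 20 = 1  t=1,i=8
  #..## -> .   bit 19 = 0  t=1,i=10
  #..#. -> .   bit 18 = 0  t=2,i=2
  #...# -> #   bit 17 = 1  t=0,i=3
  #.... -> #   bit 16 = 1  t=2,i=11
  .#### -> .   bit 15 = 0  t=1,i=4
  .###. -> #   bit 14 = 1  t=3,i=0
  .##.# -> #   bit 13 = 1  t=0,i=8
  .##.. -> #   bit 12 = 1  t=0,i=11
  .#.## -> #   bit 11 = 1  t=0,i=6
  .#.#. -> #   bit 10 = 1  t=2,i=4
  .#..# -> #   bit 9 = 1  t=1,i=9
  .#... -> .   bit 8 = 0  t=0,i=2
  ..### -> .   bit 7 = 0  t=1,i=11
  ..##. -> .   bit 6 = 0  t=2,i=8
  ..#.# -> #   bit 5 = 1  t=0,i=5
  ..#.. -> #   bit 4 = 1  t=0,i=1
  ...## -> #   bit 3 = 1  t=6,i=13
  ...#. -> #   bit 2 = 1  t=0,i=0
  ....# -> .   bit 1 = 0  t=2,i=12
  ..... -> #   bit 0 = 1  t=9,i=5
  bits 01000001101100110111111000111101 = 1102282301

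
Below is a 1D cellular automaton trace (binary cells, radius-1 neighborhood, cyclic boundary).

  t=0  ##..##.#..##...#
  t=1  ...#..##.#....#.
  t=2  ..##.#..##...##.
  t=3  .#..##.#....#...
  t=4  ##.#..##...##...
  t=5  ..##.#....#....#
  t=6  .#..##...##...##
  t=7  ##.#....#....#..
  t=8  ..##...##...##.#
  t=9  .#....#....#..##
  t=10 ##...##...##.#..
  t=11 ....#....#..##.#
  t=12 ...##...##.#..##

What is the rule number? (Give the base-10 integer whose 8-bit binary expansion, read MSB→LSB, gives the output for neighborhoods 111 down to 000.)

  ### -> .   bit 7 = 0  t=0,i=0
  ##. -> .   bit 6 = 0  t=0,i=1
  #.# -> #   bit 5 = 1  t=0,i=6
  #.. -> .   bit 4 = 0  t=0,i=2
  .## -> .   bit 3 = 0  t=0,i=4
  .#. -> #   bit 2 = 1  t=0,i=7
  ..# -> #   bit 1 = 1  t=0,i=3
  ... -> .   bit 0 = 0  t=0,i=13
  bits 00100110 = 38

38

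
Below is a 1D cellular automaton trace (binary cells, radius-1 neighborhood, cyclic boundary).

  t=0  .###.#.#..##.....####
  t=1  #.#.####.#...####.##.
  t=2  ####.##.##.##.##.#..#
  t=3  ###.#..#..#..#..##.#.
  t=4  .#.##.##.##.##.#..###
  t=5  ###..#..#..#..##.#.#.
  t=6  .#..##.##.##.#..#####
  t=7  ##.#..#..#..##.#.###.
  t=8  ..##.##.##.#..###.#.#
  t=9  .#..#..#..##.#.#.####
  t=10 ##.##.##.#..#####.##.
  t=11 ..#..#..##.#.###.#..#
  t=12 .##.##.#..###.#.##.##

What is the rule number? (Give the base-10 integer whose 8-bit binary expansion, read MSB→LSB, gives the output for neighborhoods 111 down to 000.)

  [7] ### => #  t=0,i=2
  [6] ##. => .  t=0,i=3
  [5] #.# => #  t=0,i=0
  [4] #.. => .  t=0,i=8
  [3] .## => .  t=0,i=1
  [2] .#. => #  t=0,i=5
  [1] ..# => #  t=0,i=9
  [0] ... => #  t=0,i=13
  bits 10100111 = 167

167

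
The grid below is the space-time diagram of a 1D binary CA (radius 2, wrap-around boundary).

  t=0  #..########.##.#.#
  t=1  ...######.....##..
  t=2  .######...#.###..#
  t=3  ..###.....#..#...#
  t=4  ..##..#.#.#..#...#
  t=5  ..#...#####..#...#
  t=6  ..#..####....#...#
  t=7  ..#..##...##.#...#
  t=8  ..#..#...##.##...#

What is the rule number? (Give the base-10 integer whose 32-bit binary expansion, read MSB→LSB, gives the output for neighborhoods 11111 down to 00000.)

  #####|#  b31=1 t=0,i=5
  ####.|.  b30=0 t=0,i=9
  ###.#|.  b29=0 t=0,i=10
  ###..|.  b28=0 t=1,i=8
  ##.##|.  b27=0 t=0,i=11
  ##.#.|#  b26=1 t=0,i=14
  ##..#|.  b25=0 t=0,i=1
  ##...|.  b24=0 t=1,i=9
  #.###|.  b23=0 t=2,i=1
  #.##.|.  b22=0 t=0,i=12
  #.#.#|#  b21=1 t=0,i=15
  #.#..|#  b20=1 t=4,i=10
  #..##|.  b19=0 t=0,i=2
  #..#.|.  b18=0 t=2,i=16
  #...#|.  b17=0 t=2,i=8
  #....|#  b16=1 t=1,i=10
  .####|#  b15=1 t=0,i=4
  .###.|#  b14=1 t=2,i=13
  .##.#|.  b13=0 t=0,i=13
  .##..|.  b12=0 t=0,i=0
  .#.##|.  b11=0 t=0,i=16
  .#.#.|#  b10=1 t=4,i=7
  .#..#|.  b9=0 t=3,i=0
  .#...|.  b8=0 t=3,i=14
  ..###|#  b7=1 t=0,i=3
  ..##.|#  b6=1 t=1,i=14
  ..#.#|#  b5=1 t=2,i=10
  ..#..|#  b4=1 t=3,i=10
  ...##|#  b3=1 t=1,i=2
  ...#.|.  b2=0 t=2,i=9
  ....#|#  b1=1 t=1,i=1
  .....|.  b0=0 t=1,i=0
  bits 10000100001100011100010011111010 = 2217854202

2217854202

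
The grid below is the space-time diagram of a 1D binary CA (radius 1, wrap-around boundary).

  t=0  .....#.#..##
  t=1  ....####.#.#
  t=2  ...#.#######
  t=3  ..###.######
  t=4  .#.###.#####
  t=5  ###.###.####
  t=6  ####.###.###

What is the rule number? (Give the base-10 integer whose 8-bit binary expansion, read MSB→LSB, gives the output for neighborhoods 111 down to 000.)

230

  ###|#  b7=1 t=1,i=5
  ##.|#  b6=1 t=0,i=11
  #.#|#  b5=1 t=0,i=6
  #..|.  b4=0 t=0,i=0
  .##|.  b3=0 t=0,i=10
  .#.|#  b2=1 t=0,i=5
  ..#|#  b1=1 t=0,i=4
  ...|.  b0=0 t=0,i=1
  bits 11100110 = 230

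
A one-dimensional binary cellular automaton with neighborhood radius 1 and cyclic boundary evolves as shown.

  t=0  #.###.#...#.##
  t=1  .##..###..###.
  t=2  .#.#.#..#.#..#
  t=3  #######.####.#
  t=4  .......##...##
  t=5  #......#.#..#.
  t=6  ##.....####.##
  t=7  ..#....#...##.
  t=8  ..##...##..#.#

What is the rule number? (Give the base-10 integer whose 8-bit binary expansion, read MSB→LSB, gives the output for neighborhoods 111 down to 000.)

  nb ###: next=.  (t=0,i=3, bit7=0)
  nb ##.: next=.  (t=0,i=0, bit6=0)
  nb #.#: next=#  (t=0,i=1, bit5=1)
  nb #..: next=#  (t=0,i=7, bit4=1)
  nb .##: next=#  (t=0,i=2, bit3=1)
  nb .#.: next=#  (t=0,i=6, bit2=1)
  nb ..#: next=.  (t=0,i=9, bit1=0)
  nb ...: next=.  (t=0,i=8, bit0=0)
  bits 00111100 = 60

60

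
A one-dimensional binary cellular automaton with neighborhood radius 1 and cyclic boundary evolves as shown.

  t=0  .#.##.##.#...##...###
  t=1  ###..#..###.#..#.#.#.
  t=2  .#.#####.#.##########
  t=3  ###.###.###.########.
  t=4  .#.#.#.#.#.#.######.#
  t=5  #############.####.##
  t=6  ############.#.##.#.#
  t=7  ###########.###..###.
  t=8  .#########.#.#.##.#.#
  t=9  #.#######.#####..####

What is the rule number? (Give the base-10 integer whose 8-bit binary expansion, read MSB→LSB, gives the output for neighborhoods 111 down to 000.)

  [7] ### => #  t=0,i=19
  [6] ##. => .  t=0,i=4
  [5] #.# => #  t=0,i=0
  [4] #.. => #  t=0,i=10
  [3] .## => .  t=0,i=3
  [2] .#. => #  t=0,i=1
  [1] ..# => #  t=0,i=12
  [0] ... => .  t=0,i=11
  bits 10110110 = 182

182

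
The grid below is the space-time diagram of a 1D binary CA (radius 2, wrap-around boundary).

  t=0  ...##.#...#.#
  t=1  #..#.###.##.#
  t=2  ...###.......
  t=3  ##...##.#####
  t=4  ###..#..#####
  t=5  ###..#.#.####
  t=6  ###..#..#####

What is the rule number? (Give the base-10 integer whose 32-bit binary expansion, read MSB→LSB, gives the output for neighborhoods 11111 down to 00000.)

  #####|#  b31=1 t=3,i=10
  ####.|#  b30=1 t=3,i=0
  ###.#|.  b29=0 t=1,i=7
  ###..|#  b28=1 t=2,i=5
  ##.##|.  b27=0 t=1,i=8
  ##.#.|#  b26=1 t=0,i=5
  ##..#|.  b25=0 t=1,i=1
  ##...|#  b24=1 t=2,i=6
  #.###|#  b23=1 t=1,i=5
  #.##.|.  b22=0 t=1,i=9
  #.#.#|.  b21=0 t=5,i=7
  #.#..|#  b20=1 t=0,i=6
  #..##|#  b19=1 t=4,i=7
  #..#.|.  b18=0 t=1,i=2
  #...#|.  b17=0 t=0,i=1
  #....|.  b16=0 t=2,i=7
  .####|#  b15=1 t=3,i=9
  .###.|.  b14=0 t=1,i=6
  .##.#|.  b13=0 t=0,i=4
  .##..|.  b12=0 t=1,i=0
  .#.##|#  b11=1 t=1,i=4
  .#.#.|.  b10=0 t=0,i=11
  .#..#|.  b9=0 t=4,i=6
  .#...|#  b8=1 t=0,i=0
  ..###|.  b7=0 t=2,i=3
  ..##.|#  b6=1 t=0,i=3
  ..#.#|#  b5=1 t=0,i=10
  ..#..|#  b4=1 t=4,i=5
  ...##|.  b3=0 t=0,i=2
  ...#.|#  b2=1 t=0,i=9
  ....#|#  b1=1 t=2,i=1
  .....|#  b0=1 t=2,i=0
  bits 11010101100110001000100101110111 = 3583543671

3583543671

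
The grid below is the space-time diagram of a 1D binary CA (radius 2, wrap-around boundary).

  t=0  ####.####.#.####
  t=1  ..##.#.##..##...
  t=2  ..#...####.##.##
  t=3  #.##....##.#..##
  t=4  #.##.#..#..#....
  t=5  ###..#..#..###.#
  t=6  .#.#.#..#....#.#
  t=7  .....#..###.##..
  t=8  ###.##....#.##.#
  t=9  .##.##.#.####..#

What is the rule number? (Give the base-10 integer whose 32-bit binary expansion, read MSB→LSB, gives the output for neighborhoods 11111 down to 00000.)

  #####|.  b31=0 t=0,i=0
  ####.|#  b30=1 t=0,i=2
  ###.#|#  b29=1 t=0,i=3
  ###..|.  b28=0 t=5,i=2
  ##.##|.  b27=0 t=0,i=4
  ##.#.|.  b26=0 t=0,i=9
  ##..#|#  b25=1 t=1,i=9
  ##...|.  b24=0 t=1,i=13
  #.###|#  b23=1 t=0,i=5
  #.##.|#  b22=1 t=1,i=7
  #.#.#|.  b21=0 t=0,i=10
  #.#..|#  b20=1 t=3,i=11
  #..##|.  b19=0 t=1,i=10
  #..#.|.  b18=0 t=2,i=1
  #...#|.  b17=0 t=2,i=4
  #....|#  b16=1 t=1,i=14
  .####|.  b15=0 t=0,i=6
  .###.|.  b14=0 t=3,i=15
  .##.#|.  b13=0 t=1,i=3
  .##..|#  b12=1 t=1,i=8
  .#.##|#  b11=1 t=0,i=11
  .#.#.|.  b10=0 t=6,i=0
  .#..#|.  b9=0 t=3,i=12
  .#...|#  b8=1 t=2,i=3
  ..###|.  b7=0 t=2,i=6
  ..##.|#  b6=1 t=1,i=2
  ..#.#|#  b5=1 t=4,i=0
  ..#..|#  b4=1 t=2,i=2
  ...##|.  b3=0 t=1,i=1
  ...#.|#  b2=1 t=4,i=15
  ....#|.  b1=0 t=1,i=0
  .....|#  b0=1 t=1,i=15
  bits 01100010110100010001100101110101 = 1657870709

1657870709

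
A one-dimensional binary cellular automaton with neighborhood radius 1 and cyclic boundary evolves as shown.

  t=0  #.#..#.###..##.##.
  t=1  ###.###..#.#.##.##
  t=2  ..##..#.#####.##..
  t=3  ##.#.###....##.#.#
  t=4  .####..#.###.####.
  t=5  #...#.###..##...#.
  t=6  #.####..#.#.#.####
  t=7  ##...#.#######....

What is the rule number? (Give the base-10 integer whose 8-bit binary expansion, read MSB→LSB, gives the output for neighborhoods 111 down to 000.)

  ### -> .   bit 7 = 0  t=0,i=8
  ##. -> #   bit 6 = 1  t=0,i=9
  #.# -> #   bit 5 = 1  t=0,i=1
  #.. -> .   bit 4 = 0  t=0,i=3
  .## -> .   bit 3 = 0  t=0,i=7
  .#. -> #   bit 2 = 1  t=0,i=0
  ..# -> #   bit 1 = 1  t=0,i=4
  ... -> #   bit 0 = 1  t=2,i=0
  bits 01100111 = 103

103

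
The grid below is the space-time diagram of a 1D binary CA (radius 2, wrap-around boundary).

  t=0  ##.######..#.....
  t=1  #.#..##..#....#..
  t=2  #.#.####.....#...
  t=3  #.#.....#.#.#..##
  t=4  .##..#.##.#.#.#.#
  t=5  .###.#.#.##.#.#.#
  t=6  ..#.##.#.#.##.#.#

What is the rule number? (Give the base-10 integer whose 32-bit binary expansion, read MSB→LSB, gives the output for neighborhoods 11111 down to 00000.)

  ##### -> #   bit 31 = 1  t=0,i=5
  ####. -> .   bit 30 = 0  t=0,i=7
  ###.# -> .   bit 29 = 0  t=3,i=0
  ###.. -> .   bit 28 = 0  t=0,i=8
  ##.## -> #   bit 27 = 1  t=0,i=2
  ##.#. -> #   bit 26 = 1  t=3,i=1
  ##..# -> #   bit 25 = 1  t=0,i=9
  ##... -> #   bit 24 = 1  t=2,i=8
  #.### -> .   bit 23 = 0  t=0,i=3
  #.##. -> #   bit 22 = 1  t=4,i=1
  #.#.# -> #   bit 21 = 1  t=2,i=2
  #.#.. -> #   bit 20 = 1  t=1,i=2
  #..## -> #   bit 19 = 1  t=1,i=4
  #..#. -> .   bit 18 = 0  t=0,i=10
  #...# -> #   bit 17 = 1  t=2,i=15
  #.... -> .   bit 16 = 0  t=0,i=13
  .#### -> .   bit 15 = 0  t=0,i=4
  .###. -> #   bit 14 = 1  t=3,i=16
  .##.# -> .   bit 13 = 0  t=0,i=1
  .##.. -> #   bit 12 = 1  t=1,i=6
  .#.## -> .   bit 11 = 0  t=2,i=3
  .#.#. -> .   bit 10 = 0  t=1,i=1
  .#..# -> .   bit 9 = 0  t=1,i=3
  .#... -> .   bit 8 = 0  t=0,i=12
  ..### -> .   bit 7 = 0  t=3,i=15
  ..##. -> #   bit 6 = 1  t=0,i=0
  ..#.# -> #   bit 5 = 1  t=1,i=0
  ..#.. -> .   bit 4 = 0  t=0,i=11
  ...## -> .   bit 3 = 0  t=0,i=16
  ...#. -> #   bit 2 = 1  t=1,i=13
  ....# -> .   bit 1 = 0  t=0,i=15
  ..... -> #   bit 0 = 1  t=0,i=14
  bits 10001111011110100101000001100101 = 2407157861

2407157861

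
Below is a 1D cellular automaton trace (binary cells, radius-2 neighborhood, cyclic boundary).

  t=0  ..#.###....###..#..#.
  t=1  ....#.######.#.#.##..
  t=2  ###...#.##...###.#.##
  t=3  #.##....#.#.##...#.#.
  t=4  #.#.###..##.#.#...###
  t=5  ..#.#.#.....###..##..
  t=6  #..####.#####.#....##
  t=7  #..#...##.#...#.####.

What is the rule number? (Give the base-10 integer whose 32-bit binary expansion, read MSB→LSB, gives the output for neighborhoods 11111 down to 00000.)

  nb #####: next=#  (t=1,i=8, bit31=1)
  nb ####.: next=.  (t=1,i=10, bit30=0)
  nb ###.#: next=.  (t=1,i=11, bit29=0)
  nb ###..: next=#  (t=0,i=6, bit28=1)
  nb ##.##: next=#  (t=6,i=7, bit27=1)
  nb ##.#.: next=.  (t=1,i=12, bit26=0)
  nb ##..#: next=.  (t=0,i=14, bit25=0)
  nb ##...: next=#  (t=0,i=7, bit24=1)
  nb #.###: next=#  (t=0,i=4, bit23=1)
  nb #.##.: next=#  (t=1,i=17, bit22=1)
  nb #.#.#: next=#  (t=1,i=13, bit21=1)
  nb #.#..: next=#  (t=4,i=14, bit20=1)
  nb #..##: next=.  (t=4,i=8, bit19=0)
  nb #..#.: next=#  (t=0,i=15, bit18=1)
  nb #...#: next=.  (t=0,i=0, bit17=0)
  nb #....: next=#  (t=0,i=8, bit16=1)
  nb .####: next=.  (t=1,i=7, bit15=0)
  nb .###.: next=.  (t=0,i=5, bit14=0)
  nb .##.#: next=.  (t=4,i=10, bit13=0)
  nb .##..: next=.  (t=1,i=18, bit12=0)
  nb .#.##: next=.  (t=0,i=3, bit11=0)
  nb .#.#.: next=#  (t=1,i=14, bit10=1)
  nb .#..#: next=#  (t=0,i=17, bit9=1)
  nb .#...: next=.  (t=0,i=20, bit8=0)
  nb ..###: next=#  (t=0,i=11, bit7=1)
  nb ..##.: next=.  (t=4,i=9, bit6=0)
  nb ..#.#: next=.  (t=0,i=2, bit5=0)
  nb ..#..: next=.  (t=0,i=16, bit4=0)
  nb ...##: next=#  (t=0,i=10, bit3=1)
  nb ...#.: next=.  (t=0,i=1, bit2=0)
  nb ....#: next=#  (t=0,i=9, bit1=1)
  nb .....: next=#  (t=1,i=0, bit0=1)
  bits 10011001111101010000011010001011 = 2582972043

2582972043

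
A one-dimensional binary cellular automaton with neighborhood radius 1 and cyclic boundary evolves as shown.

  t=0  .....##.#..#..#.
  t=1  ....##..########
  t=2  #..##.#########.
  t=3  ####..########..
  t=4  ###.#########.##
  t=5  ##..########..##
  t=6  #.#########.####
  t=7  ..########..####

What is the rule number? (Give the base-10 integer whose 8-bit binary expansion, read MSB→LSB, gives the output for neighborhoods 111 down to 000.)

  ### -> #   bit 7 = 1  t=1,i=9
  ##. -> .   bit 6 = 0  t=0,i=6
  #.# -> .   bit 5 = 0  t=0,i=7
  #.. -> #   bit 4 = 1  t=0,i=9
  .## -> #   bit 3 = 1  t=0,i=5
  .#. -> #   bit 2 = 1  t=0,i=8
  ..# -> #   bit 1 = 1  t=0,i=4
  ... -> .   bit 0 = 0  t=0,i=0
  bits 10011110 = 158

158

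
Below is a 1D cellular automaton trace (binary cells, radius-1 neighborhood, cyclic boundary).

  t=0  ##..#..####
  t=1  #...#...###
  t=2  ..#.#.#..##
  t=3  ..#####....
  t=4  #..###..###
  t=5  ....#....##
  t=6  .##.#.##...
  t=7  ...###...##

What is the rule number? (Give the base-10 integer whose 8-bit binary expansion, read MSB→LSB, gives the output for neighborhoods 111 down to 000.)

165

  ###|#  b7=1 t=0,i=0
  ##.|.  b6=0 t=0,i=1
  #.#|#  b5=1 t=2,i=3
  #..|.  b4=0 t=0,i=2
  .##|.  b3=0 t=0,i=7
  .#.|#  b2=1 t=0,i=4
  ..#|.  b1=0 t=0,i=3
  ...|#  b0=1 t=1,i=2
  bits 10100101 = 165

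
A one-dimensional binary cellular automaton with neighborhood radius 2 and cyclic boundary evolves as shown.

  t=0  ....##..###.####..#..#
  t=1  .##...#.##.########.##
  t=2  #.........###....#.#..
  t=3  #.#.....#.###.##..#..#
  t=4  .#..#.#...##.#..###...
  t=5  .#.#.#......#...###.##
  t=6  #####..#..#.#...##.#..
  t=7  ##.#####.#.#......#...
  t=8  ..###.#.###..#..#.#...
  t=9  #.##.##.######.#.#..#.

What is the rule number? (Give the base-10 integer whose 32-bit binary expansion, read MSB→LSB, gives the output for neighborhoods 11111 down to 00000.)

1587922066

  [31] ##### => .  t=1,i=13
  [30] ####. => #  t=0,i=14
  [29] ###.# => .  t=0,i=10
  [28] ###.. => #  t=0,i=15
  [27] ##.## => #  t=0,i=11
  [26] ##.#. => #  t=3,i=1
  [25] ##..# => #  t=0,i=6
  [24] ##... => .  t=1,i=3
  [23] #.### => #  t=0,i=12
  [22] #.##. => .  t=1,i=1
  [21] #.#.# => #  t=5,i=1
  [20] #.#.. => .  t=2,i=19
  [19] #..## => .  t=0,i=7
  [18] #..#. => #  t=0,i=17
  [17] #...# => .  t=1,i=4
  [16] #.... => #  t=0,i=1
  [15] .#### => #  t=0,i=13
  [14] .###. => #  t=0,i=9
  [13] .##.# => .  t=1,i=9
  [12] .##.. => .  t=0,i=5
  [11] .#.## => .  t=1,i=7
  [10] .#.#. => #  t=2,i=18
  [9] .#..# => .  t=0,i=19
  [8] .#... => .  t=0,i=0
  [7] ..### => #  t=0,i=8
  [6] ..##. => .  t=0,i=4
  [5] ..#.# => .  t=1,i=6
  [4] ..#.. => #  t=0,i=18
  [3] ...## => .  t=0,i=3
  [2] ...#. => .  t=1,i=5
  [1] ....# => #  t=0,i=2
  [0] ..... => .  t=2,i=3
  bits 01011110101001011100010010010010 = 1587922066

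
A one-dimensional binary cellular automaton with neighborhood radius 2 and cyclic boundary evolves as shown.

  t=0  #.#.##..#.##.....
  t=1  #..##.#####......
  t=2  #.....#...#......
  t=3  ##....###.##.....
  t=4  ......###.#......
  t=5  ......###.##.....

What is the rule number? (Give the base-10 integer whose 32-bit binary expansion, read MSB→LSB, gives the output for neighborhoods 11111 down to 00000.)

852904368

  #####|.  b31=0 t=1,i=8
  ####.|.  b30=0 t=1,i=9
  ###.#|#  b29=1 t=3,i=8
  ###..|#  b28=1 t=1,i=10
  ##.##|.  b27=0 t=1,i=5
  ##.#.|.  b26=0 t=4,i=9
  ##..#|#  b25=1 t=0,i=6
  ##...|.  b24=0 t=0,i=12
  #.###|#  b23=1 t=1,i=6
  #.##.|#  b22=1 t=0,i=4
  #.#.#|.  b21=0 t=0,i=2
  #.#..|#  b20=1 t=4,i=10
  #..##|.  b19=0 t=1,i=2
  #..#.|#  b18=1 t=0,i=7
  #...#|#  b17=1 t=2,i=8
  #....|.  b16=0 t=0,i=13
  .####|.  b15=0 t=1,i=7
  .###.|#  b14=1 t=3,i=7
  .##.#|.  b13=0 t=1,i=4
  .##..|.  b12=0 t=0,i=5
  .#.##|#  b11=1 t=0,i=3
  .#.#.|.  b10=0 t=0,i=1
  .#..#|.  b9=0 t=1,i=1
  .#...|#  b8=1 t=2,i=1
  ..###|#  b7=1 t=3,i=6
  ..##.|.  b6=0 t=1,i=3
  ..#.#|#  b5=1 t=0,i=0
  ..#..|#  b4=1 t=1,i=0
  ...##|.  b3=0 t=3,i=5
  ...#.|.  b2=0 t=0,i=16
  ....#|.  b1=0 t=0,i=15
  .....|.  b0=0 t=0,i=14
  bits 00110010110101100100100110110000 = 852904368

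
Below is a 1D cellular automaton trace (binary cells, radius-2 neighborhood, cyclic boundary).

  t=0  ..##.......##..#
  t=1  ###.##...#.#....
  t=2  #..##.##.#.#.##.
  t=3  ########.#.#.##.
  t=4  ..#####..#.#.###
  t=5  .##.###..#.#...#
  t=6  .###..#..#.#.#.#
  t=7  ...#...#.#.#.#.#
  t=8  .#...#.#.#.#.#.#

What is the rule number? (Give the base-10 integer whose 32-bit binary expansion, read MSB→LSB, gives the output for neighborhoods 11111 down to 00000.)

  ##### -> #   bit 31 = 1  t=3,i=2
  ####. -> #   bit 30 = 1  t=3,i=6
  ###.# -> .   bit 29 = 0  t=1,i=2
  ###.. -> #   bit 28 = 1  t=4,i=6
  ##.## -> #   bit 27 = 1  t=1,i=3
  ##.#. -> .   bit 26 = 0  t=2,i=8
  ##..# -> .   bit 25 = 0  t=0,i=13
  ##... -> #   bit 24 = 1  t=0,i=4
  #.### -> .   bit 23 = 0  t=3,i=0
  #.##. -> #   bit 22 = 1  t=1,i=4
  #.#.# -> #   bit 21 = 1  t=2,i=9
  #.#.. -> #   bit 20 = 1  t=1,i=11
  #..## -> #   bit 19 = 1  t=0,i=1
  #..#. -> .   bit 18 = 0  t=0,i=14
  #...# -> #   bit 17 = 1  t=1,i=7
  #.... -> #   bit 16 = 1  t=0,i=5
  .#### -> .   bit 15 = 0  t=3,i=1
  .###. -> .   bit 14 = 0  t=1,i=1
  .##.# -> #   bit 13 = 1  t=2,i=4
  .##.. -> .   bit 12 = 0  t=0,i=3
  .#.## -> .   bit 11 = 0  t=2,i=12
  .#.#. -> .   bit 10 = 0  t=1,i=10
  .#..# -> #   bit 9 = 1  t=0,i=0
  .#... -> .   bit 8 = 0  t=1,i=12
  ..### -> #   bit 7 = 1  t=1,i=0
  ..##. -> #   bit 6 = 1  t=0,i=2
  ..#.# -> #   bit 5 = 1  t=1,i=9
  ..#.. -> .   bit 4 = 0  t=0,i=15
  ...## -> .   bit 3 = 0  t=0,i=10
  ...#. -> .   bit 2 = 0  t=1,i=8
  ....# -> #   bit 1 = 1  t=0,i=9
  ..... -> .   bit 0 = 0  t=0,i=6
  bits 11011001011110110010001011100010 = 3648725730

3648725730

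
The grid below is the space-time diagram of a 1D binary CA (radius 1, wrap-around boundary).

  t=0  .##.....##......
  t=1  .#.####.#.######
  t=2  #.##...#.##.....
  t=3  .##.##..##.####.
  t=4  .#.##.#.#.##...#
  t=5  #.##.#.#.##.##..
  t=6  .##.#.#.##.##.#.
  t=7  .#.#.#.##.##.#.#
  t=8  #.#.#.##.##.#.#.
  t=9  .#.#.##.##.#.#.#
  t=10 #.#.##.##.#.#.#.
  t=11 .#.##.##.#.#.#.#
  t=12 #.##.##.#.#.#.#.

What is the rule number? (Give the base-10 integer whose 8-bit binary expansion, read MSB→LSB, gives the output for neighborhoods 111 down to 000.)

  ###|.  b7=0 t=1,i=4
  ##.|.  b6=0 t=0,i=2
  #.#|#  b5=1 t=1,i=0
  #..|#  b4=1 t=0,i=3
  .##|#  b3=1 t=0,i=1
  .#.|.  b2=0 t=1,i=1
  ..#|.  b1=0 t=0,i=0
  ...|#  b0=1 t=0,i=4
  bits 00111001 = 57

57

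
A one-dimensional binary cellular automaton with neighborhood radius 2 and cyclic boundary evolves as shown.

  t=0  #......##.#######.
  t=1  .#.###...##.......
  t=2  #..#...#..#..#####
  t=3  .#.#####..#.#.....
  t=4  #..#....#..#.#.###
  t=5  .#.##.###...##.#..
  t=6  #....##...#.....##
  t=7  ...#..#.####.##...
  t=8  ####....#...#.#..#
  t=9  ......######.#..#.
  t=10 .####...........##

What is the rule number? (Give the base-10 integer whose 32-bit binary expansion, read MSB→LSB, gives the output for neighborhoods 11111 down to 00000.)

178918679

  [31] ##### => .  t=0,i=12
  [30] ####. => .  t=0,i=15
  [29] ###.# => .  t=0,i=16
  [28] ###.. => .  t=1,i=5
  [27] ##.## => #  t=0,i=9
  [26] ##.#. => .  t=0,i=17
  [25] ##..# => #  t=2,i=1
  [24] ##... => .  t=1,i=6
  [23] #.### => #  t=0,i=10
  [22] #.##. => .  t=5,i=3
  [21] #.#.# => #  t=4,i=13
  [20] #.#.. => .  t=0,i=0
  [19] #..## => #  t=2,i=12
  [18] #..#. => .  t=2,i=2
  [17] #...# => #  t=1,i=7
  [16] #.... => .  t=0,i=2
  [15] .#### => .  t=0,i=11
  [14] .###. => .  t=1,i=4
  [13] .##.# => .  t=0,i=8
  [12] .##.. => #  t=1,i=10
  [11] .#.## => .  t=1,i=2
  [10] .#.#. => #  t=3,i=11
  [9] .#..# => .  t=2,i=8
  [8] .#... => #  t=0,i=1
  [7] ..### => .  t=2,i=13
  [6] ..##. => .  t=0,i=7
  [5] ..#.# => .  t=1,i=1
  [4] ..#.. => #  t=2,i=3
  [3] ...## => .  t=0,i=6
  [2] ...#. => #  t=1,i=0
  [1] ....# => #  t=0,i=5
  [0] ..... => #  t=0,i=3
  bits 00001010101010100001010100010111 = 178918679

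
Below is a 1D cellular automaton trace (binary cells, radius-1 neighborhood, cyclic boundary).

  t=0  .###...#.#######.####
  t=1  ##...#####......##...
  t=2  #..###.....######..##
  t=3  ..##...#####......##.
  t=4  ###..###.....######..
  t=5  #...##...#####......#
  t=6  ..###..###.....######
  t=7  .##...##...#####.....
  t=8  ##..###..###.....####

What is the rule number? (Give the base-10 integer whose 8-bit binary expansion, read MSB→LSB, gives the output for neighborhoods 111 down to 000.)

47

  ### -> .   bit 7 = 0  t=0,i=2
  ##. -> .   bit 6 = 0  t=0,i=3
  #.# -> #   bit 5 = 1  t=0,i=0
  #.. -> .   bit 4 = 0  t=0,i=4
  .## -> #   bit 3 = 1  t=0,i=1
  .#. -> #   bit 2 = 1  t=0,i=7
  ..# -> #   bit 1 = 1  t=0,i=6
  ... -> #   bit 0 = 1  t=0,i=5
  bits 00101111 = 47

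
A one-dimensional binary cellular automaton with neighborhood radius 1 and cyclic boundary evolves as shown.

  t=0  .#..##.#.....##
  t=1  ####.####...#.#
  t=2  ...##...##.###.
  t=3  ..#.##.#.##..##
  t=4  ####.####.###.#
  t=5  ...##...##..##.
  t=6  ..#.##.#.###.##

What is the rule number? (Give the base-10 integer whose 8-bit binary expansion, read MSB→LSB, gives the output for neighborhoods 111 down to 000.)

  nb ###: next=.  (t=1,i=0, bit7=0)
  nb ##.: next=#  (t=0,i=5, bit6=1)
  nb #.#: next=#  (t=0,i=0, bit5=1)
  nb #..: next=#  (t=0,i=2, bit4=1)
  nb .##: next=.  (t=0,i=4, bit3=0)
  nb .#.: next=#  (t=0,i=1, bit2=1)
  nb ..#: next=#  (t=0,i=3, bit1=1)
  nb ...: next=.  (t=0,i=9, bit0=0)
  bits 01110110 = 118

118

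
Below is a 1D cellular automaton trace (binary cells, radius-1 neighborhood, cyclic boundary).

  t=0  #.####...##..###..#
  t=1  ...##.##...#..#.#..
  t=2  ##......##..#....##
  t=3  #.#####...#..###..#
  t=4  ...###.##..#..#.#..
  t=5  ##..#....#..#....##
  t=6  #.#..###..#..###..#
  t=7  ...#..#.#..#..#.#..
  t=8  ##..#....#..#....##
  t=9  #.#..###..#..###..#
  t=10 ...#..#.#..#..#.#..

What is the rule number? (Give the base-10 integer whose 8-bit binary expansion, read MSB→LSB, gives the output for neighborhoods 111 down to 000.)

  [7] ### => #  t=0,i=3
  [6] ##. => .  t=0,i=0
  [5] #.# => .  t=0,i=1
  [4] #.. => #  t=0,i=6
  [3] .## => .  t=0,i=2
  [2] .#. => .  t=1,i=11
  [1] ..# => .  t=0,i=8
  [0] ... => #  t=0,i=7
  bits 10010001 = 145

145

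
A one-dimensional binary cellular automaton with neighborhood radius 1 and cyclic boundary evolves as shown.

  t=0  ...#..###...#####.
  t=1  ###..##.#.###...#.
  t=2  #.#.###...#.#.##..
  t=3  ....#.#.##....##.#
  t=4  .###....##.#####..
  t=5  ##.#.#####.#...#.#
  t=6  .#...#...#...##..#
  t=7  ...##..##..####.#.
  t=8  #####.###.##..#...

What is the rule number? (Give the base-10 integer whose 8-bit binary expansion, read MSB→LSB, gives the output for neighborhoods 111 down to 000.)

  ###|.  b7=0 t=0,i=7
  ##.|#  b6=1 t=0,i=8
  #.#|.  b5=0 t=1,i=7
  #..|.  b4=0 t=0,i=4
  .##|#  b3=1 t=0,i=6
  .#.|.  b2=0 t=0,i=3
  ..#|#  b1=1 t=0,i=2
  ...|#  b0=1 t=0,i=0
  bits 01001011 = 75

75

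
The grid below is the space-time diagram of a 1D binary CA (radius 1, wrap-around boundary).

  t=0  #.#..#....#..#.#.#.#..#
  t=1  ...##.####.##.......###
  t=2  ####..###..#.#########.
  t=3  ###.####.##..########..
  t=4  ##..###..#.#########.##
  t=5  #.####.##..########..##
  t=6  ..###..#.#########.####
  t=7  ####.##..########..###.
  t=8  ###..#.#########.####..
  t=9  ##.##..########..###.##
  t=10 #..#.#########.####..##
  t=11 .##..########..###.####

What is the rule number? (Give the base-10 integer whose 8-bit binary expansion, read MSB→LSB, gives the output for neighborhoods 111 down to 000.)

  ###|#  b7=1 t=1,i=7
  ##.|.  b6=0 t=0,i=0
  #.#|.  b5=0 t=0,i=1
  #..|#  b4=1 t=0,i=3
  .##|#  b3=1 t=0,i=22
  .#.|.  b2=0 t=0,i=2
  ..#|#  b1=1 t=0,i=4
  ...|#  b0=1 t=0,i=7
  bits 10011011 = 155

155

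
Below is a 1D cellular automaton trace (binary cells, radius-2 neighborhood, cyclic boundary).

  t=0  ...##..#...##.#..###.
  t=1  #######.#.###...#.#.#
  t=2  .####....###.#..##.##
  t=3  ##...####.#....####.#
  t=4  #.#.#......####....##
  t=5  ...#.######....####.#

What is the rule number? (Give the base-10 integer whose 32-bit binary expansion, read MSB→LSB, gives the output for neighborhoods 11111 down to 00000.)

  nb #####: next=#  (t=1,i=1, bit31=1)
  nb ####.: next=.  (t=1,i=5, bit30=0)
  nb ###.#: next=.  (t=1,i=6, bit29=0)
  nb ###..: next=.  (t=0,i=19, bit28=0)
  nb ##.##: next=#  (t=2,i=0, bit27=1)
  nb ##.#.: next=.  (t=0,i=13, bit26=0)
  nb ##..#: next=#  (t=0,i=5, bit25=1)
  nb ##...: next=#  (t=0,i=20, bit24=1)
  nb #.###: next=#  (t=1,i=10, bit23=1)
  nb #.##.: next=.  (t=2,i=19, bit22=0)
  nb #.#.#: next=.  (t=1,i=8, bit21=0)
  nb #.#..: next=.  (t=0,i=14, bit20=0)
  nb #..##: next=#  (t=0,i=16, bit19=1)
  nb #..#.: next=#  (t=0,i=6, bit18=1)
  nb #...#: next=.  (t=0,i=9, bit17=0)
  nb #....: next=#  (t=0,i=0, bit16=1)
  nb .####: next=.  (t=1,i=0, bit15=0)
  nb .###.: next=#  (t=0,i=18, bit14=1)
  nb .##.#: next=#  (t=0,i=12, bit13=1)
  nb .##..: next=#  (t=0,i=4, bit12=1)
  nb .#.##: next=#  (t=1,i=9, bit11=1)
  nb .#.#.: next=#  (t=1,i=17, bit10=1)
  nb .#..#: next=.  (t=0,i=15, bit9=0)
  nb .#...: next=#  (t=0,i=8, bit8=1)
  nb ..###: next=.  (t=0,i=17, bit7=0)
  nb ..##.: next=#  (t=0,i=3, bit6=1)
  nb ..#.#: next=#  (t=1,i=16, bit5=1)
  nb ..#..: next=.  (t=0,i=7, bit4=0)
  nb ...##: next=#  (t=0,i=2, bit3=1)
  nb ...#.: next=.  (t=1,i=15, bit2=0)
  nb ....#: next=#  (t=0,i=1, bit1=1)
  nb .....: next=#  (t=4,i=7, bit0=1)
  bits 10001011100011010111110101101011 = 2341305707

2341305707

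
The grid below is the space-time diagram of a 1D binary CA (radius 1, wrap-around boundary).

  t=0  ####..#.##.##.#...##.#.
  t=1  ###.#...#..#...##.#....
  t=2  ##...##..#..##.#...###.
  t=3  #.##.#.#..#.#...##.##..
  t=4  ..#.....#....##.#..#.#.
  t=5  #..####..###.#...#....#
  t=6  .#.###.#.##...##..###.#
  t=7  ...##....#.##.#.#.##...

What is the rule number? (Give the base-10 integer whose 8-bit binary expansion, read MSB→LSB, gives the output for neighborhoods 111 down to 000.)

153

  ### -> #   bit 7 = 1  t=0,i=1
  ##. -> .   bit 6 = 0  t=0,i=3
  #.# -> .   bit 5 = 0  t=0,i=7
  #.. -> #   bit 4 = 1  t=0,i=4
  .## -> #   bit 3 = 1  t=0,i=0
  .#. -> .   bit 2 = 0  t=0,i=6
  ..# -> .   bit 1 = 0  t=0,i=5
  ... -> #   bit 0 = 1  t=0,i=16
  bits 10011001 = 153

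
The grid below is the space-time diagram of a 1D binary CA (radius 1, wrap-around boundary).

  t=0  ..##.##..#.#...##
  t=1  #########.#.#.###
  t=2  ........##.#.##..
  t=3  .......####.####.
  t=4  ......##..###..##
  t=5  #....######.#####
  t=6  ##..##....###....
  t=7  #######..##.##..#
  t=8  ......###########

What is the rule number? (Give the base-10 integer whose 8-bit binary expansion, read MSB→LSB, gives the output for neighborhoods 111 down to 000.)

122

  nb ###: next=.  (t=1,i=0, bit7=0)
  nb ##.: next=#  (t=0,i=3, bit6=1)
  nb #.#: next=#  (t=0,i=4, bit5=1)
  nb #..: next=#  (t=0,i=0, bit4=1)
  nb .##: next=#  (t=0,i=2, bit3=1)
  nb .#.: next=.  (t=0,i=9, bit2=0)
  nb ..#: next=#  (t=0,i=1, bit1=1)
  nb ...: next=.  (t=0,i=13, bit0=0)
  bits 01111010 = 122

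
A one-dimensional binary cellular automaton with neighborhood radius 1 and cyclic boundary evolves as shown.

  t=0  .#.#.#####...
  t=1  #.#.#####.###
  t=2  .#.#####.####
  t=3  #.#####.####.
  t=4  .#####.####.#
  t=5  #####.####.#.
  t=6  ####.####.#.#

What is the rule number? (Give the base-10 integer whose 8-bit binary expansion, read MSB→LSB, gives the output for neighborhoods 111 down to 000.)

  ### -> #   bit 7 = 1  t=0,i=6
  ##. -> .   bit 6 = 0  t=0,i=9
  #.# -> #   bit 5 = 1  t=0,i=2
  #.. -> #   bit 4 = 1  t=0,i=10
  .## -> #   bit 3 = 1  t=0,i=5
  .#. -> .   bit 2 = 0  t=0,i=1
  ..# -> #   bit 1 = 1  t=0,i=0
  ... -> #   bit 0 = 1  t=0,i=11
  bits 10111011 = 187

187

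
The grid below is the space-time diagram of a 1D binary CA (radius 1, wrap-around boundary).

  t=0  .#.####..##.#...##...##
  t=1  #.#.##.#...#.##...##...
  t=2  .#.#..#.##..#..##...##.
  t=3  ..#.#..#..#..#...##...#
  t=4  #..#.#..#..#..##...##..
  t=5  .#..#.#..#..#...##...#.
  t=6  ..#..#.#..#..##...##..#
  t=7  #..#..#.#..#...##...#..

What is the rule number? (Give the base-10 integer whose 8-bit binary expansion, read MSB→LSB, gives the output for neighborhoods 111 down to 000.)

  ###|#  b7=1 t=0,i=4
  ##.|.  b6=0 t=0,i=6
  #.#|#  b5=1 t=0,i=0
  #..|#  b4=1 t=0,i=7
  .##|.  b3=0 t=0,i=3
  .#.|.  b2=0 t=0,i=1
  ..#|.  b1=0 t=0,i=8
  ...|#  b0=1 t=0,i=14
  bits 10110001 = 177

177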